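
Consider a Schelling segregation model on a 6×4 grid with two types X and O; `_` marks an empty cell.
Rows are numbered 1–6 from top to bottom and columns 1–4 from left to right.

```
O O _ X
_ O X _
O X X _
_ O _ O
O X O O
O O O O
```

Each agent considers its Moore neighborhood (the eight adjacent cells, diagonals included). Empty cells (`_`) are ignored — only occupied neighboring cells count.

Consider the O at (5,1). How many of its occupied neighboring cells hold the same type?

Occupied neighbors of (5,1): (4,2)=O, (5,2)=X, (6,1)=O, (6,2)=O.
Same type (O): 3 of 4.

3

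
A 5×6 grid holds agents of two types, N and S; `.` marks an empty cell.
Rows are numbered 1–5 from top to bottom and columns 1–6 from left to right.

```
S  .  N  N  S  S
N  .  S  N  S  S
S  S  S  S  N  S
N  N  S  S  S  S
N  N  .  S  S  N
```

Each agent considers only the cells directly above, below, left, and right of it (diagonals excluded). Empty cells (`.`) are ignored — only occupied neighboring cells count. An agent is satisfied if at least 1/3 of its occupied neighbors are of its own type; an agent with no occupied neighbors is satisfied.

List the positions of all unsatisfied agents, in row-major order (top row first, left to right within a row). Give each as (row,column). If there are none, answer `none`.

(1,1), (2,1), (2,4), (3,5), (5,6)

Row 1: (1,1)S 0/1 unhappy · (1,3)N 1/2 ok · (1,4)N 2/3 ok · (1,5)S 2/3 ok · (1,6)S 2/2 ok
Row 2: (2,1)N 0/2 unhappy · (2,3)S 1/3 ok · (2,4)N 1/4 unhappy · (2,5)S 2/4 ok · (2,6)S 3/3 ok
Row 3: (3,1)S 1/3 ok · (3,2)S 2/3 ok · (3,3)S 4/4 ok · (3,4)S 2/4 ok · (3,5)N 0/4 unhappy · (3,6)S 2/3 ok
Row 4: (4,1)N 2/3 ok · (4,2)N 2/4 ok · (4,3)S 2/3 ok · (4,4)S 4/4 ok · (4,5)S 3/4 ok · (4,6)S 2/3 ok
Row 5: (5,1)N 2/2 ok · (5,2)N 2/2 ok · (5,4)S 2/2 ok · (5,5)S 2/3 ok · (5,6)N 0/2 unhappy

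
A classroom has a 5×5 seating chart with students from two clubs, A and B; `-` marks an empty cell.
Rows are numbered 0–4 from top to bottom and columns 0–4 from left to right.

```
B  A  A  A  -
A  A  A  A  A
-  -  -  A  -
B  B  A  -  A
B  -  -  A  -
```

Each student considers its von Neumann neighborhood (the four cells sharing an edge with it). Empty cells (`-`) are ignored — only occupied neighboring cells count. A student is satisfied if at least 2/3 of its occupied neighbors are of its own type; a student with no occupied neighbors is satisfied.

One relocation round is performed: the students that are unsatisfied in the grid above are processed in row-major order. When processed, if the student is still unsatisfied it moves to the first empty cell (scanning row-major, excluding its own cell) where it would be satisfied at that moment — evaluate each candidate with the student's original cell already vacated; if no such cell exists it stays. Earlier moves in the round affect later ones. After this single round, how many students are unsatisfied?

Initially unsatisfied (in order): (0,0), (1,0), (3,1), (3,2).
  (0,0) → (4,1).
  (1,0): now satisfied by earlier moves; stays.
  (3,1): now satisfied by earlier moves; stays.
  (3,2) → (0,0).
Resulting grid:
A A A A -
A A A A A
- - - A -
B B - - A
B B - A -
All satisfied now.

0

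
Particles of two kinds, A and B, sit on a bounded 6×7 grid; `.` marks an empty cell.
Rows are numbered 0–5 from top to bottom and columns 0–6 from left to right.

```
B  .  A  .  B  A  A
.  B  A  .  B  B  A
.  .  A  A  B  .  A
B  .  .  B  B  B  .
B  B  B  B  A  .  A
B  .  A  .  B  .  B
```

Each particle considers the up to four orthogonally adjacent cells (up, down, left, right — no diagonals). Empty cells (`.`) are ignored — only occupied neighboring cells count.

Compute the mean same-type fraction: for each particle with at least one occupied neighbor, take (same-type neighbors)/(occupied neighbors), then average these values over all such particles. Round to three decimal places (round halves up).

0.602

(0,0)B — no occupied neighbors
(0,2)A 1/1
(0,4)B 1/2
(0,5)A 1/3
(0,6)A 2/2
(1,1)B 0/1
(1,2)A 2/3
(1,4)B 3/3
(1,5)B 1/3
(1,6)A 2/3
(2,2)A 2/2
(2,3)A 1/3
(2,4)B 2/3
(2,6)A 1/1
(3,0)B 1/1
(3,3)B 2/3
(3,4)B 3/4
(3,5)B 1/1
(4,0)B 3/3
(4,1)B 2/2
(4,2)B 2/3
(4,3)B 2/3
(4,4)A 0/3
(4,6)A 0/1
(5,0)B 1/1
(5,2)A 0/1
(5,4)B 0/1
(5,6)B 0/1
Sum over 27 particles: 1/1 + 1/2 + 1/3 + 2/2 + 0/1 + 2/3 + 3/3 + 1/3 + 2/3 + 2/2 + 1/3 + 2/3 + 1/1 + 1/1 + 2/3 + 3/4 + 1/1 + 3/3 + 2/2 + 2/3 + 2/3 + 0/3 + 0/1 + 1/1 + 0/1 + 0/1 + 0/1 = 65/4; mean = 65/4 ÷ 27 = 65/108 = 0.601851… → 0.602.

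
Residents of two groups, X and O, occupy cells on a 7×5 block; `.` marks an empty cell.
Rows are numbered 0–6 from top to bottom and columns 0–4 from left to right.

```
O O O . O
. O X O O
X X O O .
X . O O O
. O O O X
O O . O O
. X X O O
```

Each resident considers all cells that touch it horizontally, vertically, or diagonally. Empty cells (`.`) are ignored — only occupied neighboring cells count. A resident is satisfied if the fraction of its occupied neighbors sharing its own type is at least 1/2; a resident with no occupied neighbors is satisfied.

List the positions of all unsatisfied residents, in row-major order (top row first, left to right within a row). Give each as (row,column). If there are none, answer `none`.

(1,2), (4,4), (6,1), (6,2)

(0,0)O 2/2 ✓
(0,1)O 3/4 ✓
(0,2)O 3/4 ✓
(0,4)O 2/2 ✓
(1,1)O 4/7 ✓
(1,2)X 1/7 ✗
(1,3)O 5/6 ✓
(1,4)O 3/3 ✓
(2,0)X 2/3 ✓
(2,1)X 3/6 ✓
(2,2)O 5/7 ✓
(2,3)O 6/7 ✓
(3,0)X 2/3 ✓
(3,2)O 6/7 ✓
(3,3)O 6/7 ✓
(3,4)O 3/4 ✓
(4,1)O 4/5 ✓
(4,2)O 6/6 ✓
(4,3)O 6/7 ✓
(4,4)X 0/5 ✗
(5,0)O 2/3 ✓
(5,1)O 3/5 ✓
(5,3)O 5/7 ✓
(5,4)O 4/5 ✓
(6,1)X 1/3 ✗
(6,2)X 1/4 ✗
(6,3)O 3/4 ✓
(6,4)O 3/3 ✓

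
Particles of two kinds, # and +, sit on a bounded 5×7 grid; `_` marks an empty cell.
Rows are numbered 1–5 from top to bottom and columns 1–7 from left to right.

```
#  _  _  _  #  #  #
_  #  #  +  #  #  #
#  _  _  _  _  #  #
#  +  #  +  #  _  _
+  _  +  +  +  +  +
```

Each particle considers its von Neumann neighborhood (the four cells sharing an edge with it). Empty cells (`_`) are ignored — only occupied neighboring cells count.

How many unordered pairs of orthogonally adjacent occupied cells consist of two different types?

9

Scan each occupied cell's neighbors to the right and below so each pair is counted once.
From row 1: 0 unlike of 5 pairs (running 0/5).
From row 2: 2 unlike of 7 pairs (running 2/12).
From row 3: 0 unlike of 2 pairs (running 2/14).
From row 4: 7 unlike of 8 pairs (running 9/22).
From row 5: 0 unlike of 4 pairs (running 9/26).
Total adjacent occupied pairs: 26; unlike-type pairs: 9.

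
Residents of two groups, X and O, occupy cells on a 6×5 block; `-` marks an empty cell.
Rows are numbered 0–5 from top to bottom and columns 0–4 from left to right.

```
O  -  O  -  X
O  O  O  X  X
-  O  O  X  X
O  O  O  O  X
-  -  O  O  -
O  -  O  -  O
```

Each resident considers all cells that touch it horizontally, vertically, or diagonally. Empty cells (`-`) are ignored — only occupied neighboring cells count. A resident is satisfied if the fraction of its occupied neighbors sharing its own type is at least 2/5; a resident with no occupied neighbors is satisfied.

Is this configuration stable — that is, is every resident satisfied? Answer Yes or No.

Yes

(0,0)O 2/2 satisfied
(0,2)O 2/3 satisfied
(0,4)X 2/2 satisfied
(1,0)O 3/3 satisfied
(1,1)O 6/6 satisfied
(1,2)O 4/6 satisfied
(1,3)X 4/7 satisfied
(1,4)X 4/4 satisfied
(2,1)O 7/7 satisfied
(2,2)O 6/8 satisfied
(2,3)X 4/8 satisfied
(2,4)X 4/5 satisfied
(3,0)O 2/2 satisfied
(3,1)O 5/5 satisfied
(3,2)O 6/7 satisfied
(3,3)O 4/7 satisfied
(3,4)X 2/4 satisfied
(4,2)O 5/5 satisfied
(4,3)O 5/6 satisfied
(5,0)O 0/0 satisfied
(5,2)O 2/2 satisfied
(5,4)O 1/1 satisfied
All meet the threshold, so the configuration is stable.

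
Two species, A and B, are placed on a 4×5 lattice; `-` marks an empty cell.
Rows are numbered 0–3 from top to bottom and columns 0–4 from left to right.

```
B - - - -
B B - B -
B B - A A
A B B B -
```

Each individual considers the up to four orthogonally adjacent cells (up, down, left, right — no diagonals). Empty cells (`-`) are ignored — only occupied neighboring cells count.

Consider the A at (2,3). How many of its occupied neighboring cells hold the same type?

Occupied neighbors of (2,3): (1,3)=B, (3,3)=B, (2,4)=A.
Same type (A): 1 of 3.

1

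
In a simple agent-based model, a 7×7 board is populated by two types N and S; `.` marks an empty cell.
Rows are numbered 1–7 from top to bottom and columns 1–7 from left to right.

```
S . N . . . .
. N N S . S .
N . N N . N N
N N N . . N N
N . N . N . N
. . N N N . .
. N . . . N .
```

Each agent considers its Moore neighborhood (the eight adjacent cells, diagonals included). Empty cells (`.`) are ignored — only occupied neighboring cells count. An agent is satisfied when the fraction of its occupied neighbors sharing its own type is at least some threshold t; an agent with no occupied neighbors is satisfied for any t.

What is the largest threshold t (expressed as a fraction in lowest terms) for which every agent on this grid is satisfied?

0/1

Row 1: (1,1)S 0/1 · (1,3)N 2/3
Row 2: (2,2)N 4/5 · (2,3)N 4/5 · (2,4)S 0/4 · (2,6)S 0/2
Row 3: (3,1)N 3/3 · (3,3)N 5/6 · (3,4)N 3/4 · (3,6)N 3/4 · (3,7)N 3/4
Row 4: (4,1)N 3/3 · (4,2)N 6/6 · (4,3)N 4/4 · (4,6)N 5/5 · (4,7)N 4/4
Row 5: (5,1)N 2/2 · (5,3)N 4/4 · (5,5)N 3/3 · (5,7)N 2/2
Row 6: (6,3)N 3/3 · (6,4)N 4/4 · (6,5)N 3/3
Row 7: (7,2)N 1/1 · (7,6)N 1/1
The smallest same-type fraction is 0/1 at (1,1), which reduces to 0/1. Any threshold above that leaves this agent unsatisfied.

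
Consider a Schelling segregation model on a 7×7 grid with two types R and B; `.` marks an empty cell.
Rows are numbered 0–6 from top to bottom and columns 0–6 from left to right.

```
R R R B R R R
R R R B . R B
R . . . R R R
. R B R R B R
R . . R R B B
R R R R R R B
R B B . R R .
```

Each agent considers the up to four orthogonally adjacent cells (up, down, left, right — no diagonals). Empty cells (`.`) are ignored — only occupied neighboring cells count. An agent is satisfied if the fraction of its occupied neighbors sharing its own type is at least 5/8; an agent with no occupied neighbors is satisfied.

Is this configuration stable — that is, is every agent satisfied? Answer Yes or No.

No

Row 0: (0,0)R 2/2 ✓ · (0,1)R 3/3 ✓ · (0,2)R 2/3 ✓ · (0,3)B 1/3 ✗ · (0,4)R 1/2 ✗ · (0,5)R 3/3 ✓ · (0,6)R 1/2 ✗
Row 1: (1,0)R 3/3 ✓ · (1,1)R 3/3 ✓ · (1,2)R 2/3 ✓ · (1,3)B 1/2 ✗ · (1,5)R 2/3 ✓ · (1,6)B 0/3 ✗
Row 2: (2,0)R 1/1 ✓ · (2,4)R 2/2 ✓ · (2,5)R 3/4 ✓ · (2,6)R 2/3 ✓
Row 3: (3,1)R 0/1 ✗ · (3,2)B 0/2 ✗ · (3,3)R 2/3 ✓ · (3,4)R 3/4 ✓ · (3,5)B 1/4 ✗ · (3,6)R 1/3 ✗
Row 4: (4,0)R 1/1 ✓ · (4,3)R 3/3 ✓ · (4,4)R 3/4 ✓ · (4,5)B 2/4 ✗ · (4,6)B 2/3 ✓
Row 5: (5,0)R 3/3 ✓ · (5,1)R 2/3 ✓ · (5,2)R 2/3 ✓ · (5,3)R 3/3 ✓ · (5,4)R 4/4 ✓ · (5,5)R 2/4 ✗ · (5,6)B 1/2 ✗
Row 6: (6,0)R 1/2 ✗ · (6,1)B 1/3 ✗ · (6,2)B 1/2 ✗ · (6,4)R 2/2 ✓ · (6,5)R 2/2 ✓
For instance (0,3) has only 1/3 same-type neighbors, below 5/8.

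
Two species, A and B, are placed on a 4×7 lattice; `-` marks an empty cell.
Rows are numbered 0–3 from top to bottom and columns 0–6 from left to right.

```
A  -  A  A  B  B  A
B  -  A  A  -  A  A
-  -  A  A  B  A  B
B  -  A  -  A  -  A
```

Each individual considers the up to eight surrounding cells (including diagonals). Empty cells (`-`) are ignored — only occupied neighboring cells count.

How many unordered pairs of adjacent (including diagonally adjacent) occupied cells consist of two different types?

16

Scan each occupied cell's neighbors to the right and below (and the two forward diagonals) so each pair is counted once.
Row 0: A(0,0)–B(1,0)≠ A(0,2)–A(0,3)= A(0,2)–A(1,2)= A(0,2)–A(1,3)= A(0,3)–B(0,4)≠ A(0,3)–A(1,3)= A(0,3)–A(1,2)= B(0,4)–B(0,5)= B(0,4)–A(1,5)≠ B(0,4)–A(1,3)≠ B(0,5)–A(0,6)≠ B(0,5)–A(1,5)≠ B(0,5)–A(1,6)≠ A(0,6)–A(1,6)= A(0,6)–A(1,5)=  → 7/15 unlike.
Row 1: A(1,2)–A(1,3)= A(1,2)–A(2,2)= A(1,2)–A(2,3)= A(1,3)–A(2,3)= A(1,3)–B(2,4)≠ A(1,3)–A(2,2)= A(1,5)–A(1,6)= A(1,5)–A(2,5)= A(1,5)–B(2,6)≠ A(1,5)–B(2,4)≠ A(1,6)–B(2,6)≠ A(1,6)–A(2,5)=  → 4/12 unlike.
Row 2: A(2,2)–A(2,3)= A(2,2)–A(3,2)= A(2,3)–B(2,4)≠ A(2,3)–A(3,4)= A(2,3)–A(3,2)= B(2,4)–A(2,5)≠ B(2,4)–A(3,4)≠ A(2,5)–B(2,6)≠ A(2,5)–A(3,6)= A(2,5)–A(3,4)= B(2,6)–A(3,6)≠  → 5/11 unlike.
Total adjacent occupied pairs: 38; unlike-type pairs: 16.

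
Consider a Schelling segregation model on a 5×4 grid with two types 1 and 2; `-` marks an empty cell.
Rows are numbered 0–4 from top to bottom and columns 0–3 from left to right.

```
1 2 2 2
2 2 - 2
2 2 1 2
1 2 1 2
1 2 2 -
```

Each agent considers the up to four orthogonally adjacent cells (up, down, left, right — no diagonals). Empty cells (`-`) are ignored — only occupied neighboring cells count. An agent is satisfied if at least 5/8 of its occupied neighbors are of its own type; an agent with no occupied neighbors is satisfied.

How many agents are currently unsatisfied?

Row 0: (0,0)1 0/2 unhappy · (0,1)2 2/3 ok · (0,2)2 2/2 ok · (0,3)2 2/2 ok
Row 1: (1,0)2 2/3 ok · (1,1)2 3/3 ok · (1,3)2 2/2 ok
Row 2: (2,0)2 2/3 ok · (2,1)2 3/4 ok · (2,2)1 1/3 unhappy · (2,3)2 2/3 ok
Row 3: (3,0)1 1/3 unhappy · (3,1)2 2/4 unhappy · (3,2)1 1/4 unhappy · (3,3)2 1/2 unhappy
Row 4: (4,0)1 1/2 unhappy · (4,1)2 2/3 ok · (4,2)2 1/2 unhappy
Unsatisfied: (0,0), (2,2), (3,0), (3,1), (3,2), (3,3), (4,0), (4,2) — 8 in total.

8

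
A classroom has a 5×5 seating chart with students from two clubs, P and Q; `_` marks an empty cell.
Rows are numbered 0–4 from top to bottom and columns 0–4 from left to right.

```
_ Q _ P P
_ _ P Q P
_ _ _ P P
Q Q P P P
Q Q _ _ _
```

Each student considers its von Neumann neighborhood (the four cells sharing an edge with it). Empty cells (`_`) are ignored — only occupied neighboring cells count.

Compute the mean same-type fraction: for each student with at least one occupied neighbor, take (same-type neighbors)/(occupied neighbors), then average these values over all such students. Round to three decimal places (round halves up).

0.714

Row 0: (0,1)Q — no occupied neighbors · (0,3)P 1/2 · (0,4)P 2/2
Row 1: (1,2)P 0/1 · (1,3)Q 0/4 · (1,4)P 2/3
Row 2: (2,3)P 2/3 · (2,4)P 3/3
Row 3: (3,0)Q 2/2 · (3,1)Q 2/3 · (3,2)P 1/2 · (3,3)P 3/3 · (3,4)P 2/2
Row 4: (4,0)Q 2/2 · (4,1)Q 2/2
Sum over 14 students: 1/2 + 2/2 + 0/1 + 0/4 + 2/3 + 2/3 + 3/3 + 2/2 + 2/3 + 1/2 + 3/3 + 2/2 + 2/2 + 2/2 = 10; mean = 10 ÷ 14 = 5/7 = 0.714285… → 0.714.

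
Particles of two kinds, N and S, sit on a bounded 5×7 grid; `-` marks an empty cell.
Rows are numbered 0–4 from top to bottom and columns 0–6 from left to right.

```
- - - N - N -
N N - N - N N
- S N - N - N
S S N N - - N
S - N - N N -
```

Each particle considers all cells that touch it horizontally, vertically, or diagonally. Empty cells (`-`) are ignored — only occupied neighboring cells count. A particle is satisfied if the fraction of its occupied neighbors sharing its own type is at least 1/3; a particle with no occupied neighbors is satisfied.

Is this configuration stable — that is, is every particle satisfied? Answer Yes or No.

Yes

Row 0: (0,3)N 1/1 ok · (0,5)N 2/2 ok
Row 1: (1,0)N 1/2 ok · (1,1)N 2/3 ok · (1,3)N 3/3 ok · (1,5)N 4/4 ok · (1,6)N 3/3 ok
Row 2: (2,1)S 2/6 ok · (2,2)N 4/6 ok · (2,4)N 3/3 ok · (2,6)N 3/3 ok
Row 3: (3,0)S 3/3 ok · (3,1)S 3/6 ok · (3,2)N 3/5 ok · (3,3)N 5/5 ok · (3,6)N 2/2 ok
Row 4: (4,0)S 2/2 ok · (4,2)N 2/3 ok · (4,4)N 2/2 ok · (4,5)N 2/2 ok
All meet the threshold, so the configuration is stable.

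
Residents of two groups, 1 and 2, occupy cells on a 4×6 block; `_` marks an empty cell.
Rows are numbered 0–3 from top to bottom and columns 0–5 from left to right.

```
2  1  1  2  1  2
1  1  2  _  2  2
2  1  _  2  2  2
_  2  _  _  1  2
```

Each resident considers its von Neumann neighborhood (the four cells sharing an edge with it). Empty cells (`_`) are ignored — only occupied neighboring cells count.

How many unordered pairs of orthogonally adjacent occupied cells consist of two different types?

13

Scan each occupied cell's neighbors to the right and below so each pair is counted once.
From row 0: 7 unlike of 10 pairs (running 7/10).
From row 1: 2 unlike of 7 pairs (running 9/17).
From row 2: 3 unlike of 6 pairs (running 12/23).
From row 3: 1 unlike of 1 pairs (running 13/24).
Total adjacent occupied pairs: 24; unlike-type pairs: 13.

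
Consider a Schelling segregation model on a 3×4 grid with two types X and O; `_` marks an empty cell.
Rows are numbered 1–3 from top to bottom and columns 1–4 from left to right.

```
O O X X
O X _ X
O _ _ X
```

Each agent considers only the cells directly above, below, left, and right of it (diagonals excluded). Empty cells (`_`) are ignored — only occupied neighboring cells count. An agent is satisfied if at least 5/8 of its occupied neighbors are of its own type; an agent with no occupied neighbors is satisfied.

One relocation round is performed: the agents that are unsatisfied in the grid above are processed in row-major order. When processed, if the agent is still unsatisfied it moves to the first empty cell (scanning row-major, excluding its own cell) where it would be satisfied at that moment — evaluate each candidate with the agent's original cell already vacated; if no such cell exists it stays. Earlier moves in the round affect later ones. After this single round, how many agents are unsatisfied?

Initially unsatisfied (in order): (1,2), (1,3), (2,2).
  (1,2): no empty cell satisfies it; stays.
  (1,3) → (2,3).
  (2,2) → (1,3).
Resulting grid:
O O X X
O _ X X
O _ _ X
Unsatisfied now: (1,2).

1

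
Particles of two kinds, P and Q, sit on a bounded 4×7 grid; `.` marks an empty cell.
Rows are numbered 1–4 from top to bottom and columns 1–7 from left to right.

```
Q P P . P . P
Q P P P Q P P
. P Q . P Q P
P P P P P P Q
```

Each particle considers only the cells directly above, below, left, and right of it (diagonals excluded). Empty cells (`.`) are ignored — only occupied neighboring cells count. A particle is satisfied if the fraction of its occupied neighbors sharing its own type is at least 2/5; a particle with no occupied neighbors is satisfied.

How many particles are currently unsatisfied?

Row 1: (1,1)Q 1/2 ok · (1,2)P 2/3 ok · (1,3)P 2/2 ok · (1,5)P 0/1 unhappy · (1,7)P 1/1 ok
Row 2: (2,1)Q 1/2 ok · (2,2)P 3/4 ok · (2,3)P 3/4 ok · (2,4)P 1/2 ok · (2,5)Q 0/4 unhappy · (2,6)P 1/3 unhappy · (2,7)P 3/3 ok
Row 3: (3,2)P 2/3 ok · (3,3)Q 0/3 unhappy · (3,5)P 1/3 unhappy · (3,6)Q 0/4 unhappy · (3,7)P 1/3 unhappy
Row 4: (4,1)P 1/1 ok · (4,2)P 3/3 ok · (4,3)P 2/3 ok · (4,4)P 2/2 ok · (4,5)P 3/3 ok · (4,6)P 1/3 unhappy · (4,7)Q 0/2 unhappy
Unsatisfied: (1,5), (2,5), (2,6), (3,3), (3,5), (3,6), (3,7), (4,6), (4,7) — 9 in total.

9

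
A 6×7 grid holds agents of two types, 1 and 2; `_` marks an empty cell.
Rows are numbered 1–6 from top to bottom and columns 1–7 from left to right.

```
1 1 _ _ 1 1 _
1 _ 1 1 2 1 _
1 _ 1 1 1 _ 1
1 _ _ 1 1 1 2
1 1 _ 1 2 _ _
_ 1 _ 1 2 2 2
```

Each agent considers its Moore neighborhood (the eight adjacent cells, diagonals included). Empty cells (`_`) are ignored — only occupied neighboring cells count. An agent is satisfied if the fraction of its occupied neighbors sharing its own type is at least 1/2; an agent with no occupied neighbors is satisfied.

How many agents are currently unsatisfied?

Row 1: (1,1)1 2/2 ✓ · (1,2)1 3/3 ✓ · (1,5)1 3/4 ✓ · (1,6)1 2/3 ✓
Row 2: (2,1)1 3/3 ✓ · (2,3)1 4/4 ✓ · (2,4)1 5/6 ✓ · (2,5)2 0/6 ✗ · (2,6)1 4/5 ✓
Row 3: (3,1)1 2/2 ✓ · (3,3)1 4/4 ✓ · (3,4)1 6/7 ✓ · (3,5)1 6/7 ✓ · (3,7)1 2/3 ✓
Row 4: (4,1)1 3/3 ✓ · (4,4)1 5/6 ✓ · (4,5)1 5/6 ✓ · (4,6)1 3/5 ✓ · (4,7)2 0/2 ✗
Row 5: (5,1)1 3/3 ✓ · (5,2)1 3/3 ✓ · (5,4)1 3/5 ✓ · (5,5)2 2/7 ✗
Row 6: (6,2)1 2/2 ✓ · (6,4)1 1/3 ✗ · (6,5)2 2/4 ✓ · (6,6)2 3/3 ✓ · (6,7)2 1/1 ✓
Unsatisfied: (2,5), (4,7), (5,5), (6,4) — 4 in total.

4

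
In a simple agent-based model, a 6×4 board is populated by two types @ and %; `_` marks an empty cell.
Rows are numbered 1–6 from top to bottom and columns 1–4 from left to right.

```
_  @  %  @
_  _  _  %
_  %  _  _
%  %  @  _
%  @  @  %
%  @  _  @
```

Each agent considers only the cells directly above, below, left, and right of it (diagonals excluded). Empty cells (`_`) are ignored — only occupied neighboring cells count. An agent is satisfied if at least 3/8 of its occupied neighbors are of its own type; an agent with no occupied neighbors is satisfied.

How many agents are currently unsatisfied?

6

(1,2)@ 0/1 ✗
(1,3)% 0/2 ✗
(1,4)@ 0/2 ✗
(2,4)% 0/1 ✗
(3,2)% 1/1 ✓
(4,1)% 2/2 ✓
(4,2)% 2/4 ✓
(4,3)@ 1/2 ✓
(5,1)% 2/3 ✓
(5,2)@ 2/4 ✓
(5,3)@ 2/3 ✓
(5,4)% 0/2 ✗
(6,1)% 1/2 ✓
(6,2)@ 1/2 ✓
(6,4)@ 0/1 ✗
Unsatisfied: (1,2), (1,3), (1,4), (2,4), (5,4), (6,4) — 6 in total.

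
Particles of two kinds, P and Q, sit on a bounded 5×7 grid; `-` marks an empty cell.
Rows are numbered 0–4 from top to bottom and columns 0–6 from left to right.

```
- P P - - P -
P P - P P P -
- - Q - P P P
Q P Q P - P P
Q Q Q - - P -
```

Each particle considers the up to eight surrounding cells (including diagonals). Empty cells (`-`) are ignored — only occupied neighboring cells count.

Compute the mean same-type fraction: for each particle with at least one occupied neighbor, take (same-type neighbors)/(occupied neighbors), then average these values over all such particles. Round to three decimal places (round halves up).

0.781

Row 0: (0,1)P 3/3 · (0,2)P 3/3 · (0,5)P 2/2
Row 1: (1,0)P 2/2 · (1,1)P 3/4 · (1,3)P 3/4 · (1,4)P 5/5 · (1,5)P 5/5
Row 2: (2,2)Q 1/5 · (2,4)P 6/6 · (2,5)P 6/6 · (2,6)P 4/4
Row 3: (3,0)Q 2/3 · (3,1)P 0/6 · (3,2)Q 3/5 · (3,3)P 1/4 · (3,5)P 5/5 · (3,6)P 4/4
Row 4: (4,0)Q 2/3 · (4,1)Q 4/5 · (4,2)Q 2/4 · (4,5)P 2/2
Sum over 22 particles: 3/3 + 3/3 + 2/2 + 2/2 + 3/4 + 3/4 + 5/5 + 5/5 + 1/5 + 6/6 + 6/6 + 4/4 + 2/3 + 0/6 + 3/5 + 1/4 + 5/5 + 4/4 + 2/3 + 4/5 + 2/4 + 2/2 = 1031/60; mean = 1031/60 ÷ 22 = 1031/1320 = 0.781060… → 0.781.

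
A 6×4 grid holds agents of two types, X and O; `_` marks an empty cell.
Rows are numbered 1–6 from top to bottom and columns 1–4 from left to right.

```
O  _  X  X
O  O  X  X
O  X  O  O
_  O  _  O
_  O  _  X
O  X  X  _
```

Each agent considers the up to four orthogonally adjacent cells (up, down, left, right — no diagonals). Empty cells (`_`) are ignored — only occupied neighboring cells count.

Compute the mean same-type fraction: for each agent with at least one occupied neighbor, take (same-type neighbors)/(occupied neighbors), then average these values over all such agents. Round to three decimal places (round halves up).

0.546

(1,1)O 1/1
(1,3)X 2/2
(1,4)X 2/2
(2,1)O 3/3
(2,2)O 1/3
(2,3)X 2/4
(2,4)X 2/3
(3,1)O 1/2
(3,2)X 0/4
(3,3)O 1/3
(3,4)O 2/3
(4,2)O 1/2
(4,4)O 1/2
(5,2)O 1/2
(5,4)X 0/1
(6,1)O 0/1
(6,2)X 1/3
(6,3)X 1/1
Sum over 18 agents: 1/1 + 2/2 + 2/2 + 3/3 + 1/3 + 2/4 + 2/3 + 1/2 + 0/4 + 1/3 + 2/3 + 1/2 + 1/2 + 1/2 + 0/1 + 0/1 + 1/3 + 1/1 = 59/6; mean = 59/6 ÷ 18 = 59/108 = 0.546296… → 0.546.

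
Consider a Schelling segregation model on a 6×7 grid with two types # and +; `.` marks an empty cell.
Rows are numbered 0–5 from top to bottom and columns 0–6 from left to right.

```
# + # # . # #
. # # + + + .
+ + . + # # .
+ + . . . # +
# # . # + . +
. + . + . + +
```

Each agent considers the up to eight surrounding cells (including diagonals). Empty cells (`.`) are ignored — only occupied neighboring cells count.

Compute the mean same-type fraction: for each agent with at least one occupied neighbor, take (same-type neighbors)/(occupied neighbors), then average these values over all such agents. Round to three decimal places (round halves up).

0.451

Row 0: (0,0)# 1/2 · (0,1)+ 0/4 · (0,2)# 3/5 · (0,3)# 2/4 · (0,5)# 1/3 · (0,6)# 1/2
Row 1: (1,1)# 3/6 · (1,2)# 3/7 · (1,3)+ 2/6 · (1,4)+ 3/7 · (1,5)+ 1/5
Row 2: (2,0)+ 3/4 · (2,1)+ 3/5 · (2,3)+ 2/4 · (2,4)# 2/6 · (2,5)# 2/5
Row 3: (3,0)+ 3/5 · (3,1)+ 3/5 · (3,5)# 2/5 · (3,6)+ 1/3
Row 4: (4,0)# 1/4 · (4,1)# 1/4 · (4,3)# 0/2 · (4,4)+ 2/4 · (4,6)+ 3/4
Row 5: (5,1)+ 0/2 · (5,3)+ 1/2 · (5,5)+ 3/3 · (5,6)+ 2/2
Sum over 29 agents: 1/2 + 0/4 + 3/5 + 2/4 + 1/3 + 1/2 + 3/6 + 3/7 + 2/6 + 3/7 + 1/5 + 3/4 + 3/5 + 2/4 + 2/6 + 2/5 + 3/5 + 3/5 + 2/5 + 1/3 + 1/4 + 1/4 + 0/2 + 2/4 + 3/4 + 0/2 + 1/2 + 3/3 + 2/2 = 2749/210; mean = 2749/210 ÷ 29 = 2749/6090 = 0.451395… → 0.451.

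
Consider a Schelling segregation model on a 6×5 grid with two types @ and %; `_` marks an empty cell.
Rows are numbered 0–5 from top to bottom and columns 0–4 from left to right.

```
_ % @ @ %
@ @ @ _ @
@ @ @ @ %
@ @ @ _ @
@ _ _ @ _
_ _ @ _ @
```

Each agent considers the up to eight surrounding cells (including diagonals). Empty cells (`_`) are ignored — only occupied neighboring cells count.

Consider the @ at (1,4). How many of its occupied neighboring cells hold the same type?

Occupied neighbors of (1,4): (0,3)=@, (0,4)=%, (2,3)=@, (2,4)=%.
Same type (@): 2 of 4.

2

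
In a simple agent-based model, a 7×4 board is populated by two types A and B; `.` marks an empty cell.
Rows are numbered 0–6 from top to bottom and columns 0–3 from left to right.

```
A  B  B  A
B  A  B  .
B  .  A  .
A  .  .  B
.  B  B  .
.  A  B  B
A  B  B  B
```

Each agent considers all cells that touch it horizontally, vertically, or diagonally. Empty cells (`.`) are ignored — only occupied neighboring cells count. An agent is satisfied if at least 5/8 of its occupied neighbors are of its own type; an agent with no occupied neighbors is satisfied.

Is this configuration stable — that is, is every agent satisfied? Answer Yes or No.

No

(0,0)A 1/3 not
(0,1)B 3/5 not
(0,2)B 2/4 not
(0,3)A 0/2 not
(1,0)B 2/4 not
(1,1)A 2/7 not
(1,2)B 2/5 not
(2,0)B 1/3 not
(2,2)A 1/3 not
(3,0)A 0/2 not
(3,3)B 1/2 not
(4,1)B 2/4 not
(4,2)B 4/5 satisfied
(5,1)A 1/6 not
(5,2)B 6/7 satisfied
(5,3)B 4/4 satisfied
(6,0)A 1/2 not
(6,1)B 2/4 not
(6,2)B 4/5 satisfied
(6,3)B 3/3 satisfied
For instance (0,0) has only 1/3 same-type neighbors, below 5/8.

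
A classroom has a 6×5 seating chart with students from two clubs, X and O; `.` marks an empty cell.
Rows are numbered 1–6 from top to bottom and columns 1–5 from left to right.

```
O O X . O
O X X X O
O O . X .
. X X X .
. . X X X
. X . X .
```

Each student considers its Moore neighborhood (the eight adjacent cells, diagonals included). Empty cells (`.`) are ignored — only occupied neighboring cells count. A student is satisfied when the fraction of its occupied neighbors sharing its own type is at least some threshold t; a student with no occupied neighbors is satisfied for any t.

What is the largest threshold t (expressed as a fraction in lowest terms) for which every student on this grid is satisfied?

Row 1: (1,1)O 2/3 · (1,2)O 2/5 · (1,3)X 3/4 · (1,5)O 1/2
Row 2: (2,1)O 4/5 · (2,2)X 2/7 · (2,3)X 4/6 · (2,4)X 3/5 · (2,5)O 1/3
Row 3: (3,1)O 2/4 · (3,2)O 2/6 · (3,4)X 4/5
Row 4: (4,2)X 2/4 · (4,3)X 5/6 · (4,4)X 5/5
Row 5: (5,3)X 6/6 · (5,4)X 5/5 · (5,5)X 3/3
Row 6: (6,2)X 1/1 · (6,4)X 3/3
The smallest same-type fraction is 2/7 at (2,2), which reduces to 2/7. Any threshold above that leaves this student unsatisfied.

2/7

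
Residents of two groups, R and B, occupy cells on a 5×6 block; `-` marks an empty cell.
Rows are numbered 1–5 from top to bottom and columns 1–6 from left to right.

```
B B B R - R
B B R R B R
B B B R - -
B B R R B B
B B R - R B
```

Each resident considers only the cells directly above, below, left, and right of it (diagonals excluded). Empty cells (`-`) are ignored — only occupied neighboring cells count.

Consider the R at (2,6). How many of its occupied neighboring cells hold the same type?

Occupied neighbors of (2,6): (1,6)=R, (2,5)=B.
Same type (R): 1 of 2.

1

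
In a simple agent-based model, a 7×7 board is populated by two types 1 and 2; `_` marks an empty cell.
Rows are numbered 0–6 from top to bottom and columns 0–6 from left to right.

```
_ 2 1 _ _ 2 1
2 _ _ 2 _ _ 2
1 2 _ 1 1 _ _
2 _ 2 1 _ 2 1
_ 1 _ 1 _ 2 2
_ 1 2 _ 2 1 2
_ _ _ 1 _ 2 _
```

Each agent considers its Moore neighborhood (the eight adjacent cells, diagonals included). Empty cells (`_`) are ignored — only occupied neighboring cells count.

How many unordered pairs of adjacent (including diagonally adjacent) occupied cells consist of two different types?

29

Scan each occupied cell's neighbors to the right and below (and the two forward diagonals) so each pair is counted once.
From row 0: 4 unlike of 6 pairs (running 4/6).
From row 1: 3 unlike of 4 pairs (running 7/10).
From row 2: 4 unlike of 9 pairs (running 11/19).
From row 3: 7 unlike of 10 pairs (running 18/29).
From row 4: 5 unlike of 10 pairs (running 23/39).
From row 5: 6 unlike of 8 pairs (running 29/47).
Total adjacent occupied pairs: 47; unlike-type pairs: 29.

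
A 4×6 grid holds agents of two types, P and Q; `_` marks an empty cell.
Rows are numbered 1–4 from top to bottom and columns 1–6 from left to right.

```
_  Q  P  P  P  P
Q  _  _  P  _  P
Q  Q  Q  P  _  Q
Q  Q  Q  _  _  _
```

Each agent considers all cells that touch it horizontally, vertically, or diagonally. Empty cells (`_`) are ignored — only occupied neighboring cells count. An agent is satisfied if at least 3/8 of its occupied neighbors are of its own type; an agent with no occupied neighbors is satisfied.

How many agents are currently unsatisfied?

(1,2)Q 1/2 ok
(1,3)P 2/3 ok
(1,4)P 3/3 ok
(1,5)P 4/4 ok
(1,6)P 2/2 ok
(2,1)Q 3/3 ok
(2,4)P 4/5 ok
(2,6)P 2/3 ok
(3,1)Q 4/4 ok
(3,2)Q 6/6 ok
(3,3)Q 3/5 ok
(3,4)P 1/3 unhappy
(3,6)Q 0/1 unhappy
(4,1)Q 3/3 ok
(4,2)Q 5/5 ok
(4,3)Q 3/4 ok
Unsatisfied: (3,4), (3,6) — 2 in total.

2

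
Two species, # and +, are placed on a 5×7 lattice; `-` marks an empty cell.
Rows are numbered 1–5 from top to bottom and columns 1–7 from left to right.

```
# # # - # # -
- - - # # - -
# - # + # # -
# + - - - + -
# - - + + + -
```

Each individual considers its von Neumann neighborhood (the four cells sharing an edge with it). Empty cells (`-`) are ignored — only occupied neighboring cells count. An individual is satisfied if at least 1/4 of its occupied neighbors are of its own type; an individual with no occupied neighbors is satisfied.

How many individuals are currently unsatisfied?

Row 1: (1,1)# 1/1 satisfied · (1,2)# 2/2 satisfied · (1,3)# 1/1 satisfied · (1,5)# 2/2 satisfied · (1,6)# 1/1 satisfied
Row 2: (2,4)# 1/2 satisfied · (2,5)# 3/3 satisfied
Row 3: (3,1)# 1/1 satisfied · (3,3)# 0/1 not · (3,4)+ 0/3 not · (3,5)# 2/3 satisfied · (3,6)# 1/2 satisfied
Row 4: (4,1)# 2/3 satisfied · (4,2)+ 0/1 not · (4,6)+ 1/2 satisfied
Row 5: (5,1)# 1/1 satisfied · (5,4)+ 1/1 satisfied · (5,5)+ 2/2 satisfied · (5,6)+ 2/2 satisfied
Unsatisfied: (3,3), (3,4), (4,2) — 3 in total.

3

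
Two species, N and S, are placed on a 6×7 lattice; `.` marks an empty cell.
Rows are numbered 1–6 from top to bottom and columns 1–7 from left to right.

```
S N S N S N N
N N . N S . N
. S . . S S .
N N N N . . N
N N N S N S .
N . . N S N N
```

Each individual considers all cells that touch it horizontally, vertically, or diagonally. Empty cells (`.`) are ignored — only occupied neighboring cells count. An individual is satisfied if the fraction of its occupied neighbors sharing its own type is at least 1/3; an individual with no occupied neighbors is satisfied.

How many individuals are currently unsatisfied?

9

Row 1: (1,1)S 0/3 not · (1,2)N 2/4 satisfied · (1,3)S 0/4 not · (1,4)N 1/4 not · (1,5)S 1/4 not · (1,6)N 2/4 satisfied · (1,7)N 2/2 satisfied
Row 2: (2,1)N 2/4 satisfied · (2,2)N 2/5 satisfied · (2,4)N 1/5 not · (2,5)S 3/6 satisfied · (2,7)N 2/3 satisfied
Row 3: (3,2)S 0/5 not · (3,5)S 2/4 satisfied · (3,6)S 2/4 satisfied
Row 4: (4,1)N 3/4 satisfied · (4,2)N 5/6 satisfied · (4,3)N 4/6 satisfied · (4,4)N 3/5 satisfied · (4,7)N 0/2 not
Row 5: (5,1)N 4/4 satisfied · (5,2)N 6/6 satisfied · (5,3)N 5/6 satisfied · (5,4)S 1/6 not · (5,5)N 3/6 satisfied · (5,6)S 1/5 not
Row 6: (6,1)N 2/2 satisfied · (6,4)N 2/4 satisfied · (6,5)S 2/5 satisfied · (6,6)N 2/4 satisfied · (6,7)N 1/2 satisfied
Unsatisfied: (1,1), (1,3), (1,4), (1,5), (2,4), (3,2), (4,7), (5,4), (5,6) — 9 in total.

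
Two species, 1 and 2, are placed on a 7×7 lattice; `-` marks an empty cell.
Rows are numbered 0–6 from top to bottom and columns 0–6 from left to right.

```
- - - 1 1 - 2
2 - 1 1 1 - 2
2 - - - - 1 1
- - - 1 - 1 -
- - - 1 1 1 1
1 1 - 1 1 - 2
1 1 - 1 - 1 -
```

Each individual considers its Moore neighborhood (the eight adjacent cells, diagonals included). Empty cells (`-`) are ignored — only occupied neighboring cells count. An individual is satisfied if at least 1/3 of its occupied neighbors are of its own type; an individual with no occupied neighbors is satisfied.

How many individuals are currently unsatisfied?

1

Row 0: (0,3)1 4/4 ✓ · (0,4)1 3/3 ✓ · (0,6)2 1/1 ✓
Row 1: (1,0)2 1/1 ✓ · (1,2)1 2/2 ✓ · (1,3)1 4/4 ✓ · (1,4)1 4/4 ✓ · (1,6)2 1/3 ✓
Row 2: (2,0)2 1/1 ✓ · (2,5)1 3/4 ✓ · (2,6)1 2/3 ✓
Row 3: (3,3)1 2/2 ✓ · (3,5)1 5/5 ✓
Row 4: (4,3)1 4/4 ✓ · (4,4)1 6/6 ✓ · (4,5)1 4/5 ✓ · (4,6)1 2/3 ✓
Row 5: (5,0)1 3/3 ✓ · (5,1)1 3/3 ✓ · (5,3)1 4/4 ✓ · (5,4)1 6/6 ✓ · (5,6)2 0/3 ✗
Row 6: (6,0)1 3/3 ✓ · (6,1)1 3/3 ✓ · (6,3)1 2/2 ✓ · (6,5)1 1/2 ✓
Unsatisfied: (5,6) — 1 in total.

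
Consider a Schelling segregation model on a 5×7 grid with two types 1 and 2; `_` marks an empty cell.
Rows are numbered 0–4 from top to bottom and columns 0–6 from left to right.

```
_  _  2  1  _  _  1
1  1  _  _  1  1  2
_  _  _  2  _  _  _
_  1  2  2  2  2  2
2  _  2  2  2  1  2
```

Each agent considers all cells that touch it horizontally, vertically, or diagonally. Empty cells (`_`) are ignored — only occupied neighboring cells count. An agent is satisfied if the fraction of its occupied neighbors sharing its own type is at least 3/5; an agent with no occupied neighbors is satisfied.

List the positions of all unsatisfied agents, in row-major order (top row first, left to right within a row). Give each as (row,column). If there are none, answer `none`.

(0,2)2 0/2 ✗
(0,3)1 1/2 ✗
(0,6)1 1/2 ✗
(1,0)1 1/1 ✓
(1,1)1 1/2 ✗
(1,4)1 2/3 ✓
(1,5)1 2/3 ✓
(1,6)2 0/2 ✗
(2,3)2 3/4 ✓
(3,1)1 0/3 ✗
(3,2)2 4/5 ✓
(3,3)2 6/6 ✓
(3,4)2 5/6 ✓
(3,5)2 4/5 ✓
(3,6)2 2/3 ✓
(4,0)2 0/1 ✗
(4,2)2 3/4 ✓
(4,3)2 5/5 ✓
(4,4)2 4/5 ✓
(4,5)1 0/5 ✗
(4,6)2 2/3 ✓

(0,2), (0,3), (0,6), (1,1), (1,6), (3,1), (4,0), (4,5)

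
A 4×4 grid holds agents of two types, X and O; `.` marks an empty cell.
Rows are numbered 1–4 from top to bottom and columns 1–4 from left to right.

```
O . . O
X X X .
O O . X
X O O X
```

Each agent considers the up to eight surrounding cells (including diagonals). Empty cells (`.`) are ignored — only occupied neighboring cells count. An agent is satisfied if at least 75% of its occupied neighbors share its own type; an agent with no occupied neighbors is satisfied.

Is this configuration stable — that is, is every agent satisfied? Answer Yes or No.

No

(1,1)O 0/2 unhappy
(1,4)O 0/1 unhappy
(2,1)X 1/4 unhappy
(2,2)X 2/5 unhappy
(2,3)X 2/4 unhappy
(3,1)O 2/5 unhappy
(3,2)O 3/7 unhappy
(3,4)X 2/3 unhappy
(4,1)X 0/3 unhappy
(4,2)O 3/4 ok
(4,3)O 2/4 unhappy
(4,4)X 1/2 unhappy
For instance (1,1) has only 0/2 same-type neighbors, below 3/4.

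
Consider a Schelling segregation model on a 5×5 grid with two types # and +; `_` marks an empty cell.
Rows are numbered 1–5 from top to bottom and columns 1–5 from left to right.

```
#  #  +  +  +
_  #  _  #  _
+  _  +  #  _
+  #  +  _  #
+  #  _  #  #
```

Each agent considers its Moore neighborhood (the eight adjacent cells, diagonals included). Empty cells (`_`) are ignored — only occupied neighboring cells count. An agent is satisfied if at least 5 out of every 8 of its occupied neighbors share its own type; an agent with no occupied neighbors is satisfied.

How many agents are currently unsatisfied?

(1,1)# 2/2 ✓
(1,2)# 2/3 ✓
(1,3)+ 1/4 ✗
(1,4)+ 2/3 ✓
(1,5)+ 1/2 ✗
(2,2)# 2/5 ✗
(2,4)# 1/5 ✗
(3,1)+ 1/3 ✗
(3,3)+ 1/5 ✗
(3,4)# 2/4 ✗
(4,1)+ 2/4 ✗
(4,2)# 1/6 ✗
(4,3)+ 1/5 ✗
(4,5)# 3/3 ✓
(5,1)+ 1/3 ✗
(5,2)# 1/4 ✗
(5,4)# 2/3 ✓
(5,5)# 2/2 ✓
Unsatisfied: (1,3), (1,5), (2,2), (2,4), (3,1), (3,3), (3,4), (4,1), (4,2), (4,3), (5,1), (5,2) — 12 in total.

12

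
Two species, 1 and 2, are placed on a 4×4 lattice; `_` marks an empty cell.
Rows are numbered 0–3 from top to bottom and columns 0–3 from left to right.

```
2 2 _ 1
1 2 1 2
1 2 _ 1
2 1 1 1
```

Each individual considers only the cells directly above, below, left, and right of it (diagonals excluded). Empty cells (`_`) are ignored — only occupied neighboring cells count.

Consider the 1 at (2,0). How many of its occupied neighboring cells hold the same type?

Occupied neighbors of (2,0): (1,0)=1, (3,0)=2, (2,1)=2.
Same type (1): 1 of 3.

1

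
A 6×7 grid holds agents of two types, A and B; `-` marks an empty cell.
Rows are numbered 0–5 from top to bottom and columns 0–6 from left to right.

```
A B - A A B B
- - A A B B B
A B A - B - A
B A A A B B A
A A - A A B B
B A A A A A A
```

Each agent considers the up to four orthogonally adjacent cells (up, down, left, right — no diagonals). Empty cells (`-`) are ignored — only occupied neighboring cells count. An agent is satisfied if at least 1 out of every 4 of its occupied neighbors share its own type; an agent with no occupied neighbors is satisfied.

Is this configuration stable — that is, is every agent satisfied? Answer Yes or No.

No

(0,0)A 0/1 not
(0,1)B 0/1 not
(0,3)A 2/2 satisfied
(0,4)A 1/3 satisfied
(0,5)B 2/3 satisfied
(0,6)B 2/2 satisfied
(1,2)A 2/2 satisfied
(1,3)A 2/3 satisfied
(1,4)B 2/4 satisfied
(1,5)B 3/3 satisfied
(1,6)B 2/3 satisfied
(2,0)A 0/2 not
(2,1)B 0/3 not
(2,2)A 2/3 satisfied
(2,4)B 2/2 satisfied
(2,6)A 1/2 satisfied
(3,0)B 0/3 not
(3,1)A 2/4 satisfied
(3,2)A 3/3 satisfied
(3,3)A 2/3 satisfied
(3,4)B 2/4 satisfied
(3,5)B 2/3 satisfied
(3,6)A 1/3 satisfied
(4,0)A 1/3 satisfied
(4,1)A 3/3 satisfied
(4,3)A 3/3 satisfied
(4,4)A 2/4 satisfied
(4,5)B 2/4 satisfied
(4,6)B 1/3 satisfied
(5,0)B 0/2 not
(5,1)A 2/3 satisfied
(5,2)A 2/2 satisfied
(5,3)A 3/3 satisfied
(5,4)A 3/3 satisfied
(5,5)A 2/3 satisfied
(5,6)A 1/2 satisfied
For instance (0,0) has only 0/1 same-type neighbors, below 1/4.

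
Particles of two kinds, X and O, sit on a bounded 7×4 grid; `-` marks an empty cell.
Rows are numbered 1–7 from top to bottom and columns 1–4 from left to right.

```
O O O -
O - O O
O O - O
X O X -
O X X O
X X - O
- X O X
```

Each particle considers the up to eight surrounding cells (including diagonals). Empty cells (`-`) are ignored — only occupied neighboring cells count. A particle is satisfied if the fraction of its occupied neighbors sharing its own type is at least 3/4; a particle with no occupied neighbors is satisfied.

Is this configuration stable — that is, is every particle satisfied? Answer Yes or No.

(1,1)O 2/2 satisfied
(1,2)O 4/4 satisfied
(1,3)O 3/3 satisfied
(2,1)O 4/4 satisfied
(2,3)O 5/5 satisfied
(2,4)O 3/3 satisfied
(3,1)O 3/4 satisfied
(3,2)O 4/6 not
(3,4)O 2/3 not
(4,1)X 1/5 not
(4,2)O 3/7 not
(4,3)X 2/6 not
(5,1)O 1/5 not
(5,2)X 5/7 not
(5,3)X 3/6 not
(5,4)O 1/3 not
(6,1)X 3/4 satisfied
(6,2)X 4/6 not
(6,4)O 2/4 not
(7,2)X 2/3 not
(7,3)O 1/4 not
(7,4)X 0/2 not
For instance (3,2) has only 4/6 same-type neighbors, below 3/4.

No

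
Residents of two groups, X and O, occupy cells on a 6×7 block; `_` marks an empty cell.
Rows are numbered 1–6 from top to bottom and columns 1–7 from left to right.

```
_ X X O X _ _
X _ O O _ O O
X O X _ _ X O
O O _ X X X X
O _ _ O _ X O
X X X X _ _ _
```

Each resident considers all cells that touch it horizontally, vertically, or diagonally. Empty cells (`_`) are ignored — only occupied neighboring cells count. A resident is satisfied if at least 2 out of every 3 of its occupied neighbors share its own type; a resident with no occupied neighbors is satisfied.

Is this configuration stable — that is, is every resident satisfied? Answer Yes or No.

(1,2)X 2/3 ok
(1,3)X 1/4 unhappy
(1,4)O 2/4 unhappy
(1,5)X 0/3 unhappy
(2,1)X 2/3 ok
(2,3)O 3/6 unhappy
(2,4)O 2/5 unhappy
(2,6)O 2/4 unhappy
(2,7)O 2/3 ok
(3,1)X 1/4 unhappy
(3,2)O 3/6 unhappy
(3,3)X 1/5 unhappy
(3,6)X 3/6 unhappy
(3,7)O 2/5 unhappy
(4,1)O 3/4 ok
(4,2)O 3/5 unhappy
(4,4)X 2/3 ok
(4,5)X 4/5 ok
(4,6)X 4/6 ok
(4,7)X 3/5 unhappy
(5,1)O 2/4 unhappy
(5,4)O 0/4 unhappy
(5,6)X 3/4 ok
(5,7)O 0/3 unhappy
(6,1)X 1/2 unhappy
(6,2)X 2/3 ok
(6,3)X 2/3 ok
(6,4)X 1/2 unhappy
For instance (1,3) has only 1/4 same-type neighbors, below 2/3.

No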